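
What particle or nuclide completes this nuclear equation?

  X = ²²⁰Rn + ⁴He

Conserve mass number: A = 220 + 4, so A = 224.
Conserve atomic number: Z = 86 + 2, so Z = 88.
Z = 88 is radium, so the species is ²²⁴Ra.

Ra-224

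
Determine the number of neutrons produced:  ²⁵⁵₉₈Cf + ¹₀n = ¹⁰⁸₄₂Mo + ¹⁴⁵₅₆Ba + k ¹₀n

3

Conserve mass number: 256 = 108 + 145 + k, so k = 256 − 253 = 3.
Check atomic number: 98 = 42 + 56 + 0 = 98. ✓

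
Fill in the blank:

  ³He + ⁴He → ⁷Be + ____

gamma ray

Conserve mass number: 3 + 4 = 7 + A, so A = 0.
Conserve atomic number: 2 + 2 = 4 + Z, so Z = 0.
A = 0 and Z = 0 is γ — a gamma ray.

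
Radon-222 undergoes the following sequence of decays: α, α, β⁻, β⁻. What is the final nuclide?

Start: (A, Z) = (222, 86).
After α: (218, 84).
After α: (214, 82).
After β⁻: (214, 83).
After β⁻: (214, 84).
Z = 84 is polonium.

Po-214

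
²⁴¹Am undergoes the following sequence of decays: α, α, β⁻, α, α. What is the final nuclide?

Start: (A, Z) = (241, 95).
After α: (237, 93).
After α: (233, 91).
After β⁻: (233, 92).
After α: (229, 90).
After α: (225, 88).
Z = 88 is radium.

Ra-225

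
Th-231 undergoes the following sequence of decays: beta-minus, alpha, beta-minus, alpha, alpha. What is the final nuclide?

Start: (A, Z) = (231, 90).
After β⁻: (231, 91).
After α: (227, 89).
After β⁻: (227, 90).
After α: (223, 88).
After α: (219, 86).
Z = 86 is radon.

Rn-219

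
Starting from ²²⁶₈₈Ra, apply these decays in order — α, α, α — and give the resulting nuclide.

Start: (A, Z) = (226, 88).
After α: (222, 86).
After α: (218, 84).
After α: (214, 82).
Z = 82 is lead.

Pb-214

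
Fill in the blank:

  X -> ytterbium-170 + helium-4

Conserve mass number: A = 170 + 4, so A = 174.
Conserve atomic number: Z = 70 + 2, so Z = 72.
Z = 72 is hafnium, so the species is hafnium-174.

Hf-174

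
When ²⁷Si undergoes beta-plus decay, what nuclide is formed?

Beta-plus decay: mass number changes by +0, atomic number by -1.
A: 27 = 27; Z: 14 − 1 = 13.
Z = 13 is aluminium, so the daughter is ²⁷Al.

Al-27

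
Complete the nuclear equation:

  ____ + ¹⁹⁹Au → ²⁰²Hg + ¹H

alpha particle

Conserve mass number: A + 199 = 202 + 1, so A = 4.
Conserve atomic number: Z + 79 = 80 + 1, so Z = 2.
A = 4 and Z = 2 is ⁴He — an alpha particle.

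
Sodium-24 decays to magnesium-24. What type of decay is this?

ΔA = 24 − 24 = 0; ΔZ = 12 − 11 = +1.
A is unchanged and Z rises by 1 — a neutron has become a proton (β⁻ decay).

beta-minus decay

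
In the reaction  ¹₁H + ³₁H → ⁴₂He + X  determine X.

gamma ray

Conserve mass number: 1 + 3 = 4 + A, so A = 0.
Conserve atomic number: 1 + 1 = 2 + Z, so Z = 0.
A = 0 and Z = 0 is ⁰₀γ — a gamma ray.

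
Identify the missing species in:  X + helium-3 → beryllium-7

Conserve mass number: A + 3 = 7, so A = 4.
Conserve atomic number: Z + 2 = 4, so Z = 2.
A = 4 and Z = 2 is helium-4 — an alpha particle.

alpha particle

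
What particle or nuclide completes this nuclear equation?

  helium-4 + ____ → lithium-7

triton

Conserve mass number: 4 + A = 7, so A = 3.
Conserve atomic number: 2 + Z = 3, so Z = 1.
A = 3 and Z = 1 is hydrogen-3 — a triton.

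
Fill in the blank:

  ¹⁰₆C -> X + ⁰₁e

Conserve mass number: 10 = A + 0, so A = 10.
Conserve atomic number: 6 = Z + 1, so Z = 5.
Z = 5 is boron, so the species is ¹⁰₅B.

B-10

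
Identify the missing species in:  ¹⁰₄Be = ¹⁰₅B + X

beta-minus particle

Conserve mass number: 10 = 10 + A, so A = 0.
Conserve atomic number: 4 = 5 + Z, so Z = -1.
A = 0 and Z = -1 is ⁰₋₁e — a beta-minus particle.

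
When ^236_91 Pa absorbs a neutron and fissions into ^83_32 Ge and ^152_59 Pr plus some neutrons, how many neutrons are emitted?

2

Conserve mass number: 237 = 83 + 152 + k, so k = 237 − 235 = 2.
Check atomic number: 91 = 32 + 59 + 0 = 91. ✓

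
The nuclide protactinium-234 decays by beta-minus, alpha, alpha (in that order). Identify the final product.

Ra-226

Start: (A, Z) = (234, 91).
After β⁻: (234, 92).
After α: (230, 90).
After α: (226, 88).
Z = 88 is radium.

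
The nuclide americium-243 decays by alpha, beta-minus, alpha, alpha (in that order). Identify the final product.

Th-231

Start: (A, Z) = (243, 95).
After α: (239, 93).
After β⁻: (239, 94).
After α: (235, 92).
After α: (231, 90).
Z = 90 is thorium.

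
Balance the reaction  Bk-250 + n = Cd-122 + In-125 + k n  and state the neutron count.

4

Conserve mass number: 251 = 122 + 125 + k, so k = 251 − 247 = 4.
Check atomic number: 97 = 48 + 49 + 0 = 97. ✓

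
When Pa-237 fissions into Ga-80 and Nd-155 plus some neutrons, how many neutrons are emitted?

Conserve mass number: 237 = 80 + 155 + k, so k = 237 − 235 = 2.
Check atomic number: 91 = 31 + 60 + 0 = 91. ✓

2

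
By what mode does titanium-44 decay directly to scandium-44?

beta-plus decay or electron capture

ΔA = 44 − 44 = 0; ΔZ = 21 − 22 = -1.
A is unchanged and Z drops by 1 — a proton has become a neutron (β⁺ emission or electron capture).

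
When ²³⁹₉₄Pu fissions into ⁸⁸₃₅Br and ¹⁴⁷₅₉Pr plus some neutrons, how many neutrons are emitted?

4

Conserve mass number: 239 = 88 + 147 + k, so k = 239 − 235 = 4.
Check atomic number: 94 = 35 + 59 + 0 = 94. ✓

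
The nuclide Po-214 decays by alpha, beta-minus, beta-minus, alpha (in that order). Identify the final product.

Pb-206

Start: (A, Z) = (214, 84).
After α: (210, 82).
After β⁻: (210, 83).
After β⁻: (210, 84).
After α: (206, 82).
Z = 82 is lead.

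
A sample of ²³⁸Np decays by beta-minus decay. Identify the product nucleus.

Pu-238

Beta-minus decay: mass number changes by +0, atomic number by +1.
A: 238 = 238; Z: 93 + 1 = 94.
Z = 94 is plutonium, so the daughter is ²³⁸Pu.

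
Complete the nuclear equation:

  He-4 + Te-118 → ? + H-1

Conserve mass number: 4 + 118 = A + 1, so A = 121.
Conserve atomic number: 2 + 52 = Z + 1, so Z = 53.
Z = 53 is iodine, so the species is I-121.

I-121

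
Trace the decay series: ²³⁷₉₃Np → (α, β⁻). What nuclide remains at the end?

U-233

Start: (A, Z) = (237, 93).
After α: (233, 91).
After β⁻: (233, 92).
Z = 92 is uranium.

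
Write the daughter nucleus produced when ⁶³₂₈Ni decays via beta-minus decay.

Cu-63

Beta-minus decay: mass number changes by +0, atomic number by +1.
A: 63 = 63; Z: 28 + 1 = 29.
Z = 29 is copper, so the daughter is ⁶³₂₉Cu.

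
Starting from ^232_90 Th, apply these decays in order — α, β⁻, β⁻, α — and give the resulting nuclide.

Start: (A, Z) = (232, 90).
After α: (228, 88).
After β⁻: (228, 89).
After β⁻: (228, 90).
After α: (224, 88).
Z = 88 is radium.

Ra-224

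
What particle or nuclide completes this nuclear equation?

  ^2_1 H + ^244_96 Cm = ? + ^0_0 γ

Conserve mass number: 2 + 244 = A + 0, so A = 246.
Conserve atomic number: 1 + 96 = Z + 0, so Z = 97.
Z = 97 is berkelium, so the species is ^246_97 Bk.

Bk-246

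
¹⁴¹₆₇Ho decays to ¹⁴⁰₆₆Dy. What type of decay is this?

ΔA = 140 − 141 = -1; ΔZ = 66 − 67 = -1.
A drops by 1 and Z drops by 1 — a proton was emitted.

proton emission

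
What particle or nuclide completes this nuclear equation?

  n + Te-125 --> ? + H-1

Conserve mass number: 1 + 125 = A + 1, so A = 125.
Conserve atomic number: 0 + 52 = Z + 1, so Z = 51.
Z = 51 is antimony, so the species is Sb-125.

Sb-125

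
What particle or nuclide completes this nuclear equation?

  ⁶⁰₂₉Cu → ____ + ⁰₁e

Ni-60

Conserve mass number: 60 = A + 0, so A = 60.
Conserve atomic number: 29 = Z + 1, so Z = 28.
Z = 28 is nickel, so the species is ⁶⁰₂₈Ni.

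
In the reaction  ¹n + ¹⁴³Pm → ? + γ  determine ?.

Pm-144

Conserve mass number: 1 + 143 = A + 0, so A = 144.
Conserve atomic number: 0 + 61 = Z + 0, so Z = 61.
Z = 61 is promethium, so the species is ¹⁴⁴Pm.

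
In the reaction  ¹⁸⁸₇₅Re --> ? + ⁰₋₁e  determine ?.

Conserve mass number: 188 = A + 0, so A = 188.
Conserve atomic number: 75 = Z − 1, so Z = 76.
Z = 76 is osmium, so the species is ¹⁸⁸₇₆Os.

Os-188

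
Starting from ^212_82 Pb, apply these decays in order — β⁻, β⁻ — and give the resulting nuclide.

Po-212

Start: (A, Z) = (212, 82).
After β⁻: (212, 83).
After β⁻: (212, 84).
Z = 84 is polonium.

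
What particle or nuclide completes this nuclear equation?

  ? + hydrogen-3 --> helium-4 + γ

Conserve mass number: A + 3 = 4 + 0, so A = 1.
Conserve atomic number: Z + 1 = 2 + 0, so Z = 1.
A = 1 and Z = 1 is hydrogen-1 — a proton.

proton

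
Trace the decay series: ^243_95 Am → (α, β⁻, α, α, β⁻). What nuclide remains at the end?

Start: (A, Z) = (243, 95).
After α: (239, 93).
After β⁻: (239, 94).
After α: (235, 92).
After α: (231, 90).
After β⁻: (231, 91).
Z = 91 is protactinium.

Pa-231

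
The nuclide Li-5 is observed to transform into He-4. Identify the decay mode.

proton emission

ΔA = 4 − 5 = -1; ΔZ = 2 − 3 = -1.
A drops by 1 and Z drops by 1 — a proton was emitted.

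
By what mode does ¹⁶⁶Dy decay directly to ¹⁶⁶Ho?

beta-minus decay

ΔA = 166 − 166 = 0; ΔZ = 67 − 66 = +1.
A is unchanged and Z rises by 1 — a neutron has become a proton (β⁻ decay).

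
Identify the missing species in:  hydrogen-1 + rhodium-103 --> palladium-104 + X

Conserve mass number: 1 + 103 = 104 + A, so A = 0.
Conserve atomic number: 1 + 45 = 46 + Z, so Z = 0.
A = 0 and Z = 0 is γ — a gamma ray.

gamma ray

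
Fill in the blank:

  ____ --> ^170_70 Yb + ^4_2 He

Hf-174

Conserve mass number: A = 170 + 4, so A = 174.
Conserve atomic number: Z = 70 + 2, so Z = 72.
Z = 72 is hafnium, so the species is ^174_72 Hf.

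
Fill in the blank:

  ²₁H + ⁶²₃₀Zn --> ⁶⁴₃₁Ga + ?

gamma ray

Conserve mass number: 2 + 62 = 64 + A, so A = 0.
Conserve atomic number: 1 + 30 = 31 + Z, so Z = 0.
A = 0 and Z = 0 is ⁰₀γ — a gamma ray.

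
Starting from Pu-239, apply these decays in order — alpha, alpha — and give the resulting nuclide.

Th-231

Start: (A, Z) = (239, 94).
After α: (235, 92).
After α: (231, 90).
Z = 90 is thorium.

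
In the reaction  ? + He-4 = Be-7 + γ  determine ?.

Conserve mass number: A + 4 = 7 + 0, so A = 3.
Conserve atomic number: Z + 2 = 4 + 0, so Z = 2.
Z = 2 is helium, so the species is He-3.

He-3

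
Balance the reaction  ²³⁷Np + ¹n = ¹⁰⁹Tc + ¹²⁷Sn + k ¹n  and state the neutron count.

2

Conserve mass number: 238 = 109 + 127 + k, so k = 238 − 236 = 2.
Check atomic number: 93 = 43 + 50 + 0 = 93. ✓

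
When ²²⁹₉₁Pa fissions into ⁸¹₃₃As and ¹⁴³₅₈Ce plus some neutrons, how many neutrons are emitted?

5

Conserve mass number: 229 = 81 + 143 + k, so k = 229 − 224 = 5.
Check atomic number: 91 = 33 + 58 + 0 = 91. ✓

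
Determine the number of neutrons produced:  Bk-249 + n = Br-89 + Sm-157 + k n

4

Conserve mass number: 250 = 89 + 157 + k, so k = 250 − 246 = 4.
Check atomic number: 97 = 35 + 62 + 0 = 97. ✓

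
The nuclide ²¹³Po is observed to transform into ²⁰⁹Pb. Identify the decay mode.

alpha decay

ΔA = 209 − 213 = -4; ΔZ = 82 − 84 = -2.
A drops by 4 and Z drops by 2 — the signature of alpha emission.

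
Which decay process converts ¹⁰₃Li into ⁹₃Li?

ΔA = 9 − 10 = -1; ΔZ = 3 − 3 = +0.
A drops by 1 with Z unchanged — a neutron was emitted.

neutron emission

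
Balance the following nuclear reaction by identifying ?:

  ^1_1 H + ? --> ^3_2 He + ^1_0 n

Conserve mass number: 1 + A = 3 + 1, so A = 3.
Conserve atomic number: 1 + Z = 2 + 0, so Z = 1.
A = 3 and Z = 1 is ^3_1 H — a triton.

triton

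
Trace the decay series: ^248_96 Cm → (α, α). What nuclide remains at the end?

U-240

Start: (A, Z) = (248, 96).
After α: (244, 94).
After α: (240, 92).
Z = 92 is uranium.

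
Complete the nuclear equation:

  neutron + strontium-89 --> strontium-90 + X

gamma ray

Conserve mass number: 1 + 89 = 90 + A, so A = 0.
Conserve atomic number: 0 + 38 = 38 + Z, so Z = 0.
A = 0 and Z = 0 is γ — a gamma ray.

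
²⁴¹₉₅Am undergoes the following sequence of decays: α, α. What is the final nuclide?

Start: (A, Z) = (241, 95).
After α: (237, 93).
After α: (233, 91).
Z = 91 is protactinium.

Pa-233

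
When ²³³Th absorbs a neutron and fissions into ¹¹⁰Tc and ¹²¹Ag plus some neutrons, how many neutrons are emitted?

Conserve mass number: 234 = 110 + 121 + k, so k = 234 − 231 = 3.
Check atomic number: 90 = 43 + 47 + 0 = 90. ✓

3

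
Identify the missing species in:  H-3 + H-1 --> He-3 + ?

Conserve mass number: 3 + 1 = 3 + A, so A = 1.
Conserve atomic number: 1 + 1 = 2 + Z, so Z = 0.
A = 1 and Z = 0 is n — a neutron.

neutron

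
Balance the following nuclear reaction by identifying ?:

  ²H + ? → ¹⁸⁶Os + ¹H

Conserve mass number: 2 + A = 186 + 1, so A = 185.
Conserve atomic number: 1 + Z = 76 + 1, so Z = 76.
Z = 76 is osmium, so the species is ¹⁸⁵Os.

Os-185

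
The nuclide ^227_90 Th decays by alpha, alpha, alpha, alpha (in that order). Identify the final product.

Pb-211

Start: (A, Z) = (227, 90).
After α: (223, 88).
After α: (219, 86).
After α: (215, 84).
After α: (211, 82).
Z = 82 is lead.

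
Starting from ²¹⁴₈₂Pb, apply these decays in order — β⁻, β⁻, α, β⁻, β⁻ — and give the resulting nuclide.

Start: (A, Z) = (214, 82).
After β⁻: (214, 83).
After β⁻: (214, 84).
After α: (210, 82).
After β⁻: (210, 83).
After β⁻: (210, 84).
Z = 84 is polonium.

Po-210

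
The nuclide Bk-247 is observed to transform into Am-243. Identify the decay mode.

ΔA = 243 − 247 = -4; ΔZ = 95 − 97 = -2.
A drops by 4 and Z drops by 2 — the signature of alpha emission.

alpha decay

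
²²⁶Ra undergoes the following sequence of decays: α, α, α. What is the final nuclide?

Pb-214

Start: (A, Z) = (226, 88).
After α: (222, 86).
After α: (218, 84).
After α: (214, 82).
Z = 82 is lead.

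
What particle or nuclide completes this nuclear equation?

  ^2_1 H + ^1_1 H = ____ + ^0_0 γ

Conserve mass number: 2 + 1 = A + 0, so A = 3.
Conserve atomic number: 1 + 1 = Z + 0, so Z = 2.
Z = 2 is helium, so the species is ^3_2 He.

He-3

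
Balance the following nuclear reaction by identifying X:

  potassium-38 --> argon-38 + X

Conserve mass number: 38 = 38 + A, so A = 0.
Conserve atomic number: 19 = 18 + Z, so Z = 1.
A = 0 and Z = 1 is e⁺ — a positron.

positron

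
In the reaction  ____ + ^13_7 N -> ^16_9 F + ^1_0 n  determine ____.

alpha particle

Conserve mass number: A + 13 = 16 + 1, so A = 4.
Conserve atomic number: Z + 7 = 9 + 0, so Z = 2.
A = 4 and Z = 2 is ^4_2 He — an alpha particle.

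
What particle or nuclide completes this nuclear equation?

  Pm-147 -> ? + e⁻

Sm-147

Conserve mass number: 147 = A + 0, so A = 147.
Conserve atomic number: 61 = Z − 1, so Z = 62.
Z = 62 is samarium, so the species is Sm-147.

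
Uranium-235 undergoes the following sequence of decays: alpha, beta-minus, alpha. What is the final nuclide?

Start: (A, Z) = (235, 92).
After α: (231, 90).
After β⁻: (231, 91).
After α: (227, 89).
Z = 89 is actinium.

Ac-227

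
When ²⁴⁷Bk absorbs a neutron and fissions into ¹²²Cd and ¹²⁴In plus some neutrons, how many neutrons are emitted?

Conserve mass number: 248 = 122 + 124 + k, so k = 248 − 246 = 2.
Check atomic number: 97 = 48 + 49 + 0 = 97. ✓

2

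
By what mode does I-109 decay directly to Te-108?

ΔA = 108 − 109 = -1; ΔZ = 52 − 53 = -1.
A drops by 1 and Z drops by 1 — a proton was emitted.

proton emission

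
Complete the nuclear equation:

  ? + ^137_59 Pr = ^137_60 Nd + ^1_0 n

Conserve mass number: A + 137 = 137 + 1, so A = 1.
Conserve atomic number: Z + 59 = 60 + 0, so Z = 1.
A = 1 and Z = 1 is ^1_1 H — a proton.

proton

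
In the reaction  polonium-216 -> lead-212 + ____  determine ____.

alpha particle

Conserve mass number: 216 = 212 + A, so A = 4.
Conserve atomic number: 84 = 82 + Z, so Z = 2.
A = 4 and Z = 2 is helium-4 — an alpha particle.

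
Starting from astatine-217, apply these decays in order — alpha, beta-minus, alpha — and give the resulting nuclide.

Start: (A, Z) = (217, 85).
After α: (213, 83).
After β⁻: (213, 84).
After α: (209, 82).
Z = 82 is lead.

Pb-209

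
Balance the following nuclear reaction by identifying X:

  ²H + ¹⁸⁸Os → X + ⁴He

Conserve mass number: 2 + 188 = A + 4, so A = 186.
Conserve atomic number: 1 + 76 = Z + 2, so Z = 75.
Z = 75 is rhenium, so the species is ¹⁸⁶Re.

Re-186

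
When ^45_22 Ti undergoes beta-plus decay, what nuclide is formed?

Beta-plus decay: mass number changes by +0, atomic number by -1.
A: 45 = 45; Z: 22 − 1 = 21.
Z = 21 is scandium, so the daughter is ^45_21 Sc.

Sc-45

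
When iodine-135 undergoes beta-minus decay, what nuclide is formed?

Xe-135

Beta-minus decay: mass number changes by +0, atomic number by +1.
A: 135 = 135; Z: 53 + 1 = 54.
Z = 54 is xenon, so the daughter is xenon-135.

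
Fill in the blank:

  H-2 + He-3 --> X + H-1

He-4

Conserve mass number: 2 + 3 = A + 1, so A = 4.
Conserve atomic number: 1 + 2 = Z + 1, so Z = 2.
A = 4 and Z = 2 is He-4 — an alpha particle.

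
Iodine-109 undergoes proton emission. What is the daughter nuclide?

Te-108

Proton emission: mass number changes by -1, atomic number by -1.
A: 109 − 1 = 108; Z: 53 − 1 = 52.
Z = 52 is tellurium, so the daughter is tellurium-108.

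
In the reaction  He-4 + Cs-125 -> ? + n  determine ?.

La-128

Conserve mass number: 4 + 125 = A + 1, so A = 128.
Conserve atomic number: 2 + 55 = Z + 0, so Z = 57.
Z = 57 is lanthanum, so the species is La-128.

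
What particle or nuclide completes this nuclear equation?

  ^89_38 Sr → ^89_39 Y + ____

Conserve mass number: 89 = 89 + A, so A = 0.
Conserve atomic number: 38 = 39 + Z, so Z = -1.
A = 0 and Z = -1 is ^0_-1 e — a beta-minus particle.

beta-minus particle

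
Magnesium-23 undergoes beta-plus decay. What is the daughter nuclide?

Na-23

Beta-plus decay: mass number changes by +0, atomic number by -1.
A: 23 = 23; Z: 12 − 1 = 11.
Z = 11 is sodium, so the daughter is sodium-23.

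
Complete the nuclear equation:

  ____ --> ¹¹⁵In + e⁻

Conserve mass number: A = 115 + 0, so A = 115.
Conserve atomic number: Z = 49 − 1, so Z = 48.
Z = 48 is cadmium, so the species is ¹¹⁵Cd.

Cd-115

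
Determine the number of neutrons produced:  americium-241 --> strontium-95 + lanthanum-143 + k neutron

3

Conserve mass number: 241 = 95 + 143 + k, so k = 241 − 238 = 3.
Check atomic number: 95 = 38 + 57 + 0 = 95. ✓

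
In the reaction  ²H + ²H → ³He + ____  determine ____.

Conserve mass number: 2 + 2 = 3 + A, so A = 1.
Conserve atomic number: 1 + 1 = 2 + Z, so Z = 0.
A = 1 and Z = 0 is ¹n — a neutron.

neutron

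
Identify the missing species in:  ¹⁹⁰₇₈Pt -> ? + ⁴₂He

Conserve mass number: 190 = A + 4, so A = 186.
Conserve atomic number: 78 = Z + 2, so Z = 76.
Z = 76 is osmium, so the species is ¹⁸⁶₇₆Os.

Os-186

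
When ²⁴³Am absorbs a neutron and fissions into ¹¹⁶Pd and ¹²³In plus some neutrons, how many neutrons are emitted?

5

Conserve mass number: 244 = 116 + 123 + k, so k = 244 − 239 = 5.
Check atomic number: 95 = 46 + 49 + 0 = 95. ✓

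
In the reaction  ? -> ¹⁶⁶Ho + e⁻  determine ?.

Dy-166

Conserve mass number: A = 166 + 0, so A = 166.
Conserve atomic number: Z = 67 − 1, so Z = 66.
Z = 66 is dysprosium, so the species is ¹⁶⁶Dy.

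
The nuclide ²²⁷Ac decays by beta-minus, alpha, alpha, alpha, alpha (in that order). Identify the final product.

Start: (A, Z) = (227, 89).
After β⁻: (227, 90).
After α: (223, 88).
After α: (219, 86).
After α: (215, 84).
After α: (211, 82).
Z = 82 is lead.

Pb-211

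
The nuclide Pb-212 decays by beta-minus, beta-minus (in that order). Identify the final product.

Po-212

Start: (A, Z) = (212, 82).
After β⁻: (212, 83).
After β⁻: (212, 84).
Z = 84 is polonium.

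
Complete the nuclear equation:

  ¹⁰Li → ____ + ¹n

Li-9

Conserve mass number: 10 = A + 1, so A = 9.
Conserve atomic number: 3 = Z + 0, so Z = 3.
Z = 3 is lithium, so the species is ⁹Li.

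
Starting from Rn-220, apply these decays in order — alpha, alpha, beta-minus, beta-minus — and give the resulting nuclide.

Po-212

Start: (A, Z) = (220, 86).
After α: (216, 84).
After α: (212, 82).
After β⁻: (212, 83).
After β⁻: (212, 84).
Z = 84 is polonium.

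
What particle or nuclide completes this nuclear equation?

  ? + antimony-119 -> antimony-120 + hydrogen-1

Conserve mass number: A + 119 = 120 + 1, so A = 2.
Conserve atomic number: Z + 51 = 51 + 1, so Z = 1.
A = 2 and Z = 1 is hydrogen-2 — a deuteron.

deuteron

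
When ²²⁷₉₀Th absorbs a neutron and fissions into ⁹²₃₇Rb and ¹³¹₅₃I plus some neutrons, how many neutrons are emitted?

5

Conserve mass number: 228 = 92 + 131 + k, so k = 228 − 223 = 5.
Check atomic number: 90 = 37 + 53 + 0 = 90. ✓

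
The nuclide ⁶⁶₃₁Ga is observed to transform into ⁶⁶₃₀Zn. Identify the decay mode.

ΔA = 66 − 66 = 0; ΔZ = 30 − 31 = -1.
A is unchanged and Z drops by 1 — a proton has become a neutron (β⁺ emission or electron capture).

beta-plus decay or electron capture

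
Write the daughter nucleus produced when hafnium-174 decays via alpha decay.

Alpha decay: mass number changes by -4, atomic number by -2.
A: 174 − 4 = 170; Z: 72 − 2 = 70.
Z = 70 is ytterbium, so the daughter is ytterbium-170.

Yb-170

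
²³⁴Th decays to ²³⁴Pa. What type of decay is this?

beta-minus decay

ΔA = 234 − 234 = 0; ΔZ = 91 − 90 = +1.
A is unchanged and Z rises by 1 — a neutron has become a proton (β⁻ decay).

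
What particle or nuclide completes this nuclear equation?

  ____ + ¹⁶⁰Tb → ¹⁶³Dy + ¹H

Conserve mass number: A + 160 = 163 + 1, so A = 4.
Conserve atomic number: Z + 65 = 66 + 1, so Z = 2.
A = 4 and Z = 2 is ⁴He — an alpha particle.

alpha particle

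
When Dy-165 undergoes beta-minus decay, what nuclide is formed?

Beta-minus decay: mass number changes by +0, atomic number by +1.
A: 165 = 165; Z: 66 + 1 = 67.
Z = 67 is holmium, so the daughter is Ho-165.

Ho-165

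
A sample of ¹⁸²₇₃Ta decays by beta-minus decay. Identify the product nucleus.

W-182

Beta-minus decay: mass number changes by +0, atomic number by +1.
A: 182 = 182; Z: 73 + 1 = 74.
Z = 74 is tungsten, so the daughter is ¹⁸²₇₄W.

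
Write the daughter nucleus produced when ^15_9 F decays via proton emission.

O-14

Proton emission: mass number changes by -1, atomic number by -1.
A: 15 − 1 = 14; Z: 9 − 1 = 8.
Z = 8 is oxygen, so the daughter is ^14_8 O.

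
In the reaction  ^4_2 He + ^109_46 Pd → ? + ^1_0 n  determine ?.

Conserve mass number: 4 + 109 = A + 1, so A = 112.
Conserve atomic number: 2 + 46 = Z + 0, so Z = 48.
Z = 48 is cadmium, so the species is ^112_48 Cd.

Cd-112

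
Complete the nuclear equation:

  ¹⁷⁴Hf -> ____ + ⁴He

Conserve mass number: 174 = A + 4, so A = 170.
Conserve atomic number: 72 = Z + 2, so Z = 70.
Z = 70 is ytterbium, so the species is ¹⁷⁰Yb.

Yb-170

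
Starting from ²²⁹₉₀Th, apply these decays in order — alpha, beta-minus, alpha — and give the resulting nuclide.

Fr-221

Start: (A, Z) = (229, 90).
After α: (225, 88).
After β⁻: (225, 89).
After α: (221, 87).
Z = 87 is francium.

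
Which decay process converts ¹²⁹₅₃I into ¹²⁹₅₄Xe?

beta-minus decay

ΔA = 129 − 129 = 0; ΔZ = 54 − 53 = +1.
A is unchanged and Z rises by 1 — a neutron has become a proton (β⁻ decay).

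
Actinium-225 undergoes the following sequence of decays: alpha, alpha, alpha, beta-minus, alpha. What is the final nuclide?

Start: (A, Z) = (225, 89).
After α: (221, 87).
After α: (217, 85).
After α: (213, 83).
After β⁻: (213, 84).
After α: (209, 82).
Z = 82 is lead.

Pb-209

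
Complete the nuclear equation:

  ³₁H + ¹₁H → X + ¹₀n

He-3

Conserve mass number: 3 + 1 = A + 1, so A = 3.
Conserve atomic number: 1 + 1 = Z + 0, so Z = 2.
Z = 2 is helium, so the species is ³₂He.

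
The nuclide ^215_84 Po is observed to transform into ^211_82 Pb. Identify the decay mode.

alpha decay

ΔA = 211 − 215 = -4; ΔZ = 82 − 84 = -2.
A drops by 4 and Z drops by 2 — the signature of alpha emission.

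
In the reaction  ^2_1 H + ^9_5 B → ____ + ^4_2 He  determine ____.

Be-7

Conserve mass number: 2 + 9 = A + 4, so A = 7.
Conserve atomic number: 1 + 5 = Z + 2, so Z = 4.
Z = 4 is beryllium, so the species is ^7_4 Be.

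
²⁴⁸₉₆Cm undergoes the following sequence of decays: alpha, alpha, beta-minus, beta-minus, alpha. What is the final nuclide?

U-236

Start: (A, Z) = (248, 96).
After α: (244, 94).
After α: (240, 92).
After β⁻: (240, 93).
After β⁻: (240, 94).
After α: (236, 92).
Z = 92 is uranium.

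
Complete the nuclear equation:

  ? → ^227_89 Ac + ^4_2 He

Pa-231

Conserve mass number: A = 227 + 4, so A = 231.
Conserve atomic number: Z = 89 + 2, so Z = 91.
Z = 91 is protactinium, so the species is ^231_91 Pa.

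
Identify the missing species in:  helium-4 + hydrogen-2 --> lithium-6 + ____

gamma ray

Conserve mass number: 4 + 2 = 6 + A, so A = 0.
Conserve atomic number: 2 + 1 = 3 + Z, so Z = 0.
A = 0 and Z = 0 is γ — a gamma ray.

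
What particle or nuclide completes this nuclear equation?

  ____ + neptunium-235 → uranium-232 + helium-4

Conserve mass number: A + 235 = 232 + 4, so A = 1.
Conserve atomic number: Z + 93 = 92 + 2, so Z = 1.
A = 1 and Z = 1 is hydrogen-1 — a proton.

proton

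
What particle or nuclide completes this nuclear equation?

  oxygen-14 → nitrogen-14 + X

positron

Conserve mass number: 14 = 14 + A, so A = 0.
Conserve atomic number: 8 = 7 + Z, so Z = 1.
A = 0 and Z = 1 is e⁺ — a positron.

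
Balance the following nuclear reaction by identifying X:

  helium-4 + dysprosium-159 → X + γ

Conserve mass number: 4 + 159 = A + 0, so A = 163.
Conserve atomic number: 2 + 66 = Z + 0, so Z = 68.
Z = 68 is erbium, so the species is erbium-163.

Er-163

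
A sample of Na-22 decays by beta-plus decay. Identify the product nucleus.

Ne-22

Beta-plus decay: mass number changes by +0, atomic number by -1.
A: 22 = 22; Z: 11 − 1 = 10.
Z = 10 is neon, so the daughter is Ne-22.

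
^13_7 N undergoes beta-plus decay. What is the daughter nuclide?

Beta-plus decay: mass number changes by +0, atomic number by -1.
A: 13 = 13; Z: 7 − 1 = 6.
Z = 6 is carbon, so the daughter is ^13_6 C.

C-13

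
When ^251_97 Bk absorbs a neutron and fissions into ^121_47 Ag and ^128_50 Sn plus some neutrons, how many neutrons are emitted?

Conserve mass number: 252 = 121 + 128 + k, so k = 252 − 249 = 3.
Check atomic number: 97 = 47 + 50 + 0 = 97. ✓

3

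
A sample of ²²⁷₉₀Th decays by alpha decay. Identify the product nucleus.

Alpha decay: mass number changes by -4, atomic number by -2.
A: 227 − 4 = 223; Z: 90 − 2 = 88.
Z = 88 is radium, so the daughter is ²²³₈₈Ra.

Ra-223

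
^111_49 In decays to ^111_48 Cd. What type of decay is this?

beta-plus decay or electron capture

ΔA = 111 − 111 = 0; ΔZ = 48 − 49 = -1.
A is unchanged and Z drops by 1 — a proton has become a neutron (β⁺ emission or electron capture).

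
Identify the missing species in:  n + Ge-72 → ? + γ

Conserve mass number: 1 + 72 = A + 0, so A = 73.
Conserve atomic number: 0 + 32 = Z + 0, so Z = 32.
Z = 32 is germanium, so the species is Ge-73.

Ge-73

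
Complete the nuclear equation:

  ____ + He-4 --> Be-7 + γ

Conserve mass number: A + 4 = 7 + 0, so A = 3.
Conserve atomic number: Z + 2 = 4 + 0, so Z = 2.
Z = 2 is helium, so the species is He-3.

He-3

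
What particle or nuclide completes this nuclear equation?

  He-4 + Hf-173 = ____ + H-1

Ta-176

Conserve mass number: 4 + 173 = A + 1, so A = 176.
Conserve atomic number: 2 + 72 = Z + 1, so Z = 73.
Z = 73 is tantalum, so the species is Ta-176.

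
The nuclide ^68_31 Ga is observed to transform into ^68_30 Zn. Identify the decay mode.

beta-plus decay or electron capture

ΔA = 68 − 68 = 0; ΔZ = 30 − 31 = -1.
A is unchanged and Z drops by 1 — a proton has become a neutron (β⁺ emission or electron capture).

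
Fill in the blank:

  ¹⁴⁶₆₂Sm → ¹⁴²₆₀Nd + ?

Conserve mass number: 146 = 142 + A, so A = 4.
Conserve atomic number: 62 = 60 + Z, so Z = 2.
A = 4 and Z = 2 is ⁴₂He — an alpha particle.

alpha particle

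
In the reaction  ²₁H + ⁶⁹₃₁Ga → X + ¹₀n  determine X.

Conserve mass number: 2 + 69 = A + 1, so A = 70.
Conserve atomic number: 1 + 31 = Z + 0, so Z = 32.
Z = 32 is germanium, so the species is ⁷⁰₃₂Ge.

Ge-70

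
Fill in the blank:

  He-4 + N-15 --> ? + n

F-18

Conserve mass number: 4 + 15 = A + 1, so A = 18.
Conserve atomic number: 2 + 7 = Z + 0, so Z = 9.
Z = 9 is fluorine, so the species is F-18.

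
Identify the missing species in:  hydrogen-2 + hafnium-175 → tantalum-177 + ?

gamma ray

Conserve mass number: 2 + 175 = 177 + A, so A = 0.
Conserve atomic number: 1 + 72 = 73 + Z, so Z = 0.
A = 0 and Z = 0 is γ — a gamma ray.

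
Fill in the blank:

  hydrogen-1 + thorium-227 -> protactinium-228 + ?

gamma ray

Conserve mass number: 1 + 227 = 228 + A, so A = 0.
Conserve atomic number: 1 + 90 = 91 + Z, so Z = 0.
A = 0 and Z = 0 is γ — a gamma ray.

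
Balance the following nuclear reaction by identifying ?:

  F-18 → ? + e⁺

O-18

Conserve mass number: 18 = A + 0, so A = 18.
Conserve atomic number: 9 = Z + 1, so Z = 8.
Z = 8 is oxygen, so the species is O-18.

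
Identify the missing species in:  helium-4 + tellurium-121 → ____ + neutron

Xe-124

Conserve mass number: 4 + 121 = A + 1, so A = 124.
Conserve atomic number: 2 + 52 = Z + 0, so Z = 54.
Z = 54 is xenon, so the species is xenon-124.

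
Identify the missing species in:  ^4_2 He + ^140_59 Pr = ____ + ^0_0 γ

Pm-144

Conserve mass number: 4 + 140 = A + 0, so A = 144.
Conserve atomic number: 2 + 59 = Z + 0, so Z = 61.
Z = 61 is promethium, so the species is ^144_61 Pm.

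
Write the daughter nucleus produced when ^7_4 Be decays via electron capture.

Electron capture: mass number changes by +0, atomic number by -1.
A: 7 = 7; Z: 4 − 1 = 3.
Z = 3 is lithium, so the daughter is ^7_3 Li.

Li-7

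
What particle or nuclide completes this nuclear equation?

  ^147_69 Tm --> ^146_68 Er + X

proton

Conserve mass number: 147 = 146 + A, so A = 1.
Conserve atomic number: 69 = 68 + Z, so Z = 1.
A = 1 and Z = 1 is ^1_1 H — a proton.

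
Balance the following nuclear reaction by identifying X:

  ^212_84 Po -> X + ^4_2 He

Pb-208

Conserve mass number: 212 = A + 4, so A = 208.
Conserve atomic number: 84 = Z + 2, so Z = 82.
Z = 82 is lead, so the species is ^208_82 Pb.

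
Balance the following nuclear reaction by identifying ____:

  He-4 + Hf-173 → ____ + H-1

Conserve mass number: 4 + 173 = A + 1, so A = 176.
Conserve atomic number: 2 + 72 = Z + 1, so Z = 73.
Z = 73 is tantalum, so the species is Ta-176.

Ta-176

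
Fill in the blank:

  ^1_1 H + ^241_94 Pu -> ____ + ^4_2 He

Conserve mass number: 1 + 241 = A + 4, so A = 238.
Conserve atomic number: 1 + 94 = Z + 2, so Z = 93.
Z = 93 is neptunium, so the species is ^238_93 Np.

Np-238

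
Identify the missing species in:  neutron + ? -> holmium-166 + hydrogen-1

Er-166

Conserve mass number: 1 + A = 166 + 1, so A = 166.
Conserve atomic number: 0 + Z = 67 + 1, so Z = 68.
Z = 68 is erbium, so the species is erbium-166.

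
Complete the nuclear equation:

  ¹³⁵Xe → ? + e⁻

Cs-135

Conserve mass number: 135 = A + 0, so A = 135.
Conserve atomic number: 54 = Z − 1, so Z = 55.
Z = 55 is caesium, so the species is ¹³⁵Cs.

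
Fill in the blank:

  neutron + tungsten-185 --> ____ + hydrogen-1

Ta-185

Conserve mass number: 1 + 185 = A + 1, so A = 185.
Conserve atomic number: 0 + 74 = Z + 1, so Z = 73.
Z = 73 is tantalum, so the species is tantalum-185.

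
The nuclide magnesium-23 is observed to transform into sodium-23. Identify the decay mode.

beta-plus decay or electron capture

ΔA = 23 − 23 = 0; ΔZ = 11 − 12 = -1.
A is unchanged and Z drops by 1 — a proton has become a neutron (β⁺ emission or electron capture).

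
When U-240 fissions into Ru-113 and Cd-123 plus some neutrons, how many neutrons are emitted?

Conserve mass number: 240 = 113 + 123 + k, so k = 240 − 236 = 4.
Check atomic number: 92 = 44 + 48 + 0 = 92. ✓

4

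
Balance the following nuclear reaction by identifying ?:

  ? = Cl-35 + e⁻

S-35

Conserve mass number: A = 35 + 0, so A = 35.
Conserve atomic number: Z = 17 − 1, so Z = 16.
Z = 16 is sulfur, so the species is S-35.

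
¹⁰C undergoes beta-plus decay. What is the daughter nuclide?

Beta-plus decay: mass number changes by +0, atomic number by -1.
A: 10 = 10; Z: 6 − 1 = 5.
Z = 5 is boron, so the daughter is ¹⁰B.

B-10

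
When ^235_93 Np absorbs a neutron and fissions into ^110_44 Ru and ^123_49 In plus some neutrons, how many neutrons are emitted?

3

Conserve mass number: 236 = 110 + 123 + k, so k = 236 − 233 = 3.
Check atomic number: 93 = 44 + 49 + 0 = 93. ✓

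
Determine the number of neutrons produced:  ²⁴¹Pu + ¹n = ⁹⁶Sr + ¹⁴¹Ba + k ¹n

Conserve mass number: 242 = 96 + 141 + k, so k = 242 − 237 = 5.
Check atomic number: 94 = 38 + 56 + 0 = 94. ✓

5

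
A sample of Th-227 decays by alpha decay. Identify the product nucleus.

Ra-223

Alpha decay: mass number changes by -4, atomic number by -2.
A: 227 − 4 = 223; Z: 90 − 2 = 88.
Z = 88 is radium, so the daughter is Ra-223.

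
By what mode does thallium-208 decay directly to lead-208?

ΔA = 208 − 208 = 0; ΔZ = 82 − 81 = +1.
A is unchanged and Z rises by 1 — a neutron has become a proton (β⁻ decay).

beta-minus decay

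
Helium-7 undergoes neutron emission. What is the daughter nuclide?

Neutron emission: mass number changes by -1, atomic number by +0.
A: 7 − 1 = 6; Z: 2 = 2.
Z = 2 is helium, so the daughter is helium-6.

He-6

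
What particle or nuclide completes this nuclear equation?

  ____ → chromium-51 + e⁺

Mn-51

Conserve mass number: A = 51 + 0, so A = 51.
Conserve atomic number: Z = 24 + 1, so Z = 25.
Z = 25 is manganese, so the species is manganese-51.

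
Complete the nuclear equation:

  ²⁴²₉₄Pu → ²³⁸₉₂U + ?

alpha particle

Conserve mass number: 242 = 238 + A, so A = 4.
Conserve atomic number: 94 = 92 + Z, so Z = 2.
A = 4 and Z = 2 is ⁴₂He — an alpha particle.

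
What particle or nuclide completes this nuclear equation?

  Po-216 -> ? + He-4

Conserve mass number: 216 = A + 4, so A = 212.
Conserve atomic number: 84 = Z + 2, so Z = 82.
Z = 82 is lead, so the species is Pb-212.

Pb-212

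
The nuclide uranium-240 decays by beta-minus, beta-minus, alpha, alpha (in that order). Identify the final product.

Th-232

Start: (A, Z) = (240, 92).
After β⁻: (240, 93).
After β⁻: (240, 94).
After α: (236, 92).
After α: (232, 90).
Z = 90 is thorium.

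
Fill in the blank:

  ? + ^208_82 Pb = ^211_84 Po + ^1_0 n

Conserve mass number: A + 208 = 211 + 1, so A = 4.
Conserve atomic number: Z + 82 = 84 + 0, so Z = 2.
A = 4 and Z = 2 is ^4_2 He — an alpha particle.

alpha particle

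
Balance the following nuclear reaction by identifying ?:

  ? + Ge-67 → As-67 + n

Conserve mass number: A + 67 = 67 + 1, so A = 1.
Conserve atomic number: Z + 32 = 33 + 0, so Z = 1.
A = 1 and Z = 1 is H-1 — a proton.

proton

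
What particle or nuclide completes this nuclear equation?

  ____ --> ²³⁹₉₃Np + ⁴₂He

Conserve mass number: A = 239 + 4, so A = 243.
Conserve atomic number: Z = 93 + 2, so Z = 95.
Z = 95 is americium, so the species is ²⁴³₉₅Am.

Am-243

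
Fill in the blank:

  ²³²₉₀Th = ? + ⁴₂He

Ra-228

Conserve mass number: 232 = A + 4, so A = 228.
Conserve atomic number: 90 = Z + 2, so Z = 88.
Z = 88 is radium, so the species is ²²⁸₈₈Ra.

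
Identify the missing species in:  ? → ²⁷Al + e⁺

Si-27

Conserve mass number: A = 27 + 0, so A = 27.
Conserve atomic number: Z = 13 + 1, so Z = 14.
Z = 14 is silicon, so the species is ²⁷Si.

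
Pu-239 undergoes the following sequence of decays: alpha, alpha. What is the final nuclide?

Start: (A, Z) = (239, 94).
After α: (235, 92).
After α: (231, 90).
Z = 90 is thorium.

Th-231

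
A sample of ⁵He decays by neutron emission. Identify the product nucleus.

Neutron emission: mass number changes by -1, atomic number by +0.
A: 5 − 1 = 4; Z: 2 = 2.
Z = 2 is helium, so the daughter is ⁴He.

He-4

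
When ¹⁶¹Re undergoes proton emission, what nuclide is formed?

W-160

Proton emission: mass number changes by -1, atomic number by -1.
A: 161 − 1 = 160; Z: 75 − 1 = 74.
Z = 74 is tungsten, so the daughter is ¹⁶⁰W.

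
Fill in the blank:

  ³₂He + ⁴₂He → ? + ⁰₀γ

Be-7

Conserve mass number: 3 + 4 = A + 0, so A = 7.
Conserve atomic number: 2 + 2 = Z + 0, so Z = 4.
Z = 4 is beryllium, so the species is ⁷₄Be.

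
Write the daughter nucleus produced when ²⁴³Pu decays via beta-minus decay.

Beta-minus decay: mass number changes by +0, atomic number by +1.
A: 243 = 243; Z: 94 + 1 = 95.
Z = 95 is americium, so the daughter is ²⁴³Am.

Am-243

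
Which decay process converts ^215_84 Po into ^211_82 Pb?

alpha decay

ΔA = 211 − 215 = -4; ΔZ = 82 − 84 = -2.
A drops by 4 and Z drops by 2 — the signature of alpha emission.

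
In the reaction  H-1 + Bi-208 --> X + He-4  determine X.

Pb-205

Conserve mass number: 1 + 208 = A + 4, so A = 205.
Conserve atomic number: 1 + 83 = Z + 2, so Z = 82.
Z = 82 is lead, so the species is Pb-205.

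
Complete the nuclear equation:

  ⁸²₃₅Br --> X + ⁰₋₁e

Conserve mass number: 82 = A + 0, so A = 82.
Conserve atomic number: 35 = Z − 1, so Z = 36.
Z = 36 is krypton, so the species is ⁸²₃₆Kr.

Kr-82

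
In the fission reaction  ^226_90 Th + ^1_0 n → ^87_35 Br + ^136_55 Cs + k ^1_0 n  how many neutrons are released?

4

Conserve mass number: 227 = 87 + 136 + k, so k = 227 − 223 = 4.
Check atomic number: 90 = 35 + 55 + 0 = 90. ✓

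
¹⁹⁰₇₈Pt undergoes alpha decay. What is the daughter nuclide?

Alpha decay: mass number changes by -4, atomic number by -2.
A: 190 − 4 = 186; Z: 78 − 2 = 76.
Z = 76 is osmium, so the daughter is ¹⁸⁶₇₆Os.

Os-186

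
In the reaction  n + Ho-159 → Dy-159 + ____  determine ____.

Conserve mass number: 1 + 159 = 159 + A, so A = 1.
Conserve atomic number: 0 + 67 = 66 + Z, so Z = 1.
A = 1 and Z = 1 is H-1 — a proton.

proton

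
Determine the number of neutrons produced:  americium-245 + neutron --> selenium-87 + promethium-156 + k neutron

Conserve mass number: 246 = 87 + 156 + k, so k = 246 − 243 = 3.
Check atomic number: 95 = 34 + 61 + 0 = 95. ✓

3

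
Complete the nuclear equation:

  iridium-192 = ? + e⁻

Pt-192

Conserve mass number: 192 = A + 0, so A = 192.
Conserve atomic number: 77 = Z − 1, so Z = 78.
Z = 78 is platinum, so the species is platinum-192.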